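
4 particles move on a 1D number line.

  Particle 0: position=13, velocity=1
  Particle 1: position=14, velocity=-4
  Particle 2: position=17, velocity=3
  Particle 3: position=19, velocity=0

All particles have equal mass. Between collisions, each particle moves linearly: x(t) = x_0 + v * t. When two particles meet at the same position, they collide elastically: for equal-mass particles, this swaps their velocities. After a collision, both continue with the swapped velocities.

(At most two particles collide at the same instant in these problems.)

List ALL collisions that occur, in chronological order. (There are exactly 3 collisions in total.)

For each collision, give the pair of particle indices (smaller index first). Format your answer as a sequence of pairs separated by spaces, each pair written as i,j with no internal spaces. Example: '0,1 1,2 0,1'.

Answer: 0,1 2,3 1,2

Derivation:
Collision at t=1/5: particles 0 and 1 swap velocities; positions: p0=66/5 p1=66/5 p2=88/5 p3=19; velocities now: v0=-4 v1=1 v2=3 v3=0
Collision at t=2/3: particles 2 and 3 swap velocities; positions: p0=34/3 p1=41/3 p2=19 p3=19; velocities now: v0=-4 v1=1 v2=0 v3=3
Collision at t=6: particles 1 and 2 swap velocities; positions: p0=-10 p1=19 p2=19 p3=35; velocities now: v0=-4 v1=0 v2=1 v3=3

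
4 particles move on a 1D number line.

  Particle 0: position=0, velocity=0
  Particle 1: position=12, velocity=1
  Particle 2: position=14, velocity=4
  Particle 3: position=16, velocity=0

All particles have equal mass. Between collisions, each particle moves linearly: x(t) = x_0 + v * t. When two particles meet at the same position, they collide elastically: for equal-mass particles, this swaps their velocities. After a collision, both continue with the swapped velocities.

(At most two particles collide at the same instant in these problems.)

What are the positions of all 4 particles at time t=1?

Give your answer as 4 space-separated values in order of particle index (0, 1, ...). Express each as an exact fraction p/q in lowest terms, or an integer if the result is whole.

Collision at t=1/2: particles 2 and 3 swap velocities; positions: p0=0 p1=25/2 p2=16 p3=16; velocities now: v0=0 v1=1 v2=0 v3=4
Advance to t=1 (no further collisions before then); velocities: v0=0 v1=1 v2=0 v3=4; positions = 0 13 16 18

Answer: 0 13 16 18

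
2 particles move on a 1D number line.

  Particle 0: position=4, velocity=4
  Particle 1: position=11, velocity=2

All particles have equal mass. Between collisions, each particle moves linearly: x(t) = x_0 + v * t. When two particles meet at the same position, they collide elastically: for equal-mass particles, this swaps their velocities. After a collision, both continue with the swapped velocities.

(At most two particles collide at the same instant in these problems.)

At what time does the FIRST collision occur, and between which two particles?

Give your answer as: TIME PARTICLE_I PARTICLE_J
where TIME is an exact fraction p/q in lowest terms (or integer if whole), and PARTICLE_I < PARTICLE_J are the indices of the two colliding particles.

Pair (0,1): pos 4,11 vel 4,2 -> gap=7, closing at 2/unit, collide at t=7/2
Earliest collision: t=7/2 between 0 and 1

Answer: 7/2 0 1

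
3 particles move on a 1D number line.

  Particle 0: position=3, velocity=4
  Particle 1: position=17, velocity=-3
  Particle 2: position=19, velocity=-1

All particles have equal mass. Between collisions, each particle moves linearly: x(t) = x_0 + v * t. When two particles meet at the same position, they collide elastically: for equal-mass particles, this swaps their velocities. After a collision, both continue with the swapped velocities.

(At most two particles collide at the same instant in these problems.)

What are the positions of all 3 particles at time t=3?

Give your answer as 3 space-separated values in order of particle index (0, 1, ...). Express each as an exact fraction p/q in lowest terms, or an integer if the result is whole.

Answer: 8 15 16

Derivation:
Collision at t=2: particles 0 and 1 swap velocities; positions: p0=11 p1=11 p2=17; velocities now: v0=-3 v1=4 v2=-1
Advance to t=3 (no further collisions before then); velocities: v0=-3 v1=4 v2=-1; positions = 8 15 16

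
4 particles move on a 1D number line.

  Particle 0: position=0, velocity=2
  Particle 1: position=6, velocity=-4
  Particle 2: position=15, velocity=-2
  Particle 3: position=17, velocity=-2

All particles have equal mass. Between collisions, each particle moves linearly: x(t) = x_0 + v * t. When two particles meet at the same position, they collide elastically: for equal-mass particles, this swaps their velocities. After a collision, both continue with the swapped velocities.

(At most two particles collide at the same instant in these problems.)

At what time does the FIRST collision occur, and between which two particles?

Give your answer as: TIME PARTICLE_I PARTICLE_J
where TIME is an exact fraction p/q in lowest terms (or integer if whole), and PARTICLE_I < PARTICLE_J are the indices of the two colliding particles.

Pair (0,1): pos 0,6 vel 2,-4 -> gap=6, closing at 6/unit, collide at t=1
Pair (1,2): pos 6,15 vel -4,-2 -> not approaching (rel speed -2 <= 0)
Pair (2,3): pos 15,17 vel -2,-2 -> not approaching (rel speed 0 <= 0)
Earliest collision: t=1 between 0 and 1

Answer: 1 0 1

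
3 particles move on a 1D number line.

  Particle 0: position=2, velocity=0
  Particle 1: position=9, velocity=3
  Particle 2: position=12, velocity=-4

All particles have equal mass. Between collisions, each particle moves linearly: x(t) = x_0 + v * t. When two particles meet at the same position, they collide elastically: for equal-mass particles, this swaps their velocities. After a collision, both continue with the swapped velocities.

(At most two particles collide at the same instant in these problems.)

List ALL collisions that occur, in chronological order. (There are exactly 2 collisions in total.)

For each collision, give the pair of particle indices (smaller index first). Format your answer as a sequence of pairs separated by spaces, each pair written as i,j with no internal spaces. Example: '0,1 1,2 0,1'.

Answer: 1,2 0,1

Derivation:
Collision at t=3/7: particles 1 and 2 swap velocities; positions: p0=2 p1=72/7 p2=72/7; velocities now: v0=0 v1=-4 v2=3
Collision at t=5/2: particles 0 and 1 swap velocities; positions: p0=2 p1=2 p2=33/2; velocities now: v0=-4 v1=0 v2=3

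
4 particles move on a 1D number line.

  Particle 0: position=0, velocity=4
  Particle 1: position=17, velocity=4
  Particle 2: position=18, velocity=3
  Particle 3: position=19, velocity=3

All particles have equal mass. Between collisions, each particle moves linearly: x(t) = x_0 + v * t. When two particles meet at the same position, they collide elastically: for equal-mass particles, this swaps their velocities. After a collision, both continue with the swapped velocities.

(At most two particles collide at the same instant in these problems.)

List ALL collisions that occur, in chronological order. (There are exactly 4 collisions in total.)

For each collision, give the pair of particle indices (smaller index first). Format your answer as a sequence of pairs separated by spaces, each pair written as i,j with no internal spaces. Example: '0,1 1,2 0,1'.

Answer: 1,2 2,3 0,1 1,2

Derivation:
Collision at t=1: particles 1 and 2 swap velocities; positions: p0=4 p1=21 p2=21 p3=22; velocities now: v0=4 v1=3 v2=4 v3=3
Collision at t=2: particles 2 and 3 swap velocities; positions: p0=8 p1=24 p2=25 p3=25; velocities now: v0=4 v1=3 v2=3 v3=4
Collision at t=18: particles 0 and 1 swap velocities; positions: p0=72 p1=72 p2=73 p3=89; velocities now: v0=3 v1=4 v2=3 v3=4
Collision at t=19: particles 1 and 2 swap velocities; positions: p0=75 p1=76 p2=76 p3=93; velocities now: v0=3 v1=3 v2=4 v3=4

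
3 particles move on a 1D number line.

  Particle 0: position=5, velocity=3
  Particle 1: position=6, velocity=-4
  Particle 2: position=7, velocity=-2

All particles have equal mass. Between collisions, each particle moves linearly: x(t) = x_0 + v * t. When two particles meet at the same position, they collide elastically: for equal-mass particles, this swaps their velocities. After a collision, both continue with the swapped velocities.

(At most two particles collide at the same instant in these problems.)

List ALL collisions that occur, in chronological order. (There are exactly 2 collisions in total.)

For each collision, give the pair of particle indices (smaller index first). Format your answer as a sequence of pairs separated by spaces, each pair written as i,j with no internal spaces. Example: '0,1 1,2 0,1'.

Collision at t=1/7: particles 0 and 1 swap velocities; positions: p0=38/7 p1=38/7 p2=47/7; velocities now: v0=-4 v1=3 v2=-2
Collision at t=2/5: particles 1 and 2 swap velocities; positions: p0=22/5 p1=31/5 p2=31/5; velocities now: v0=-4 v1=-2 v2=3

Answer: 0,1 1,2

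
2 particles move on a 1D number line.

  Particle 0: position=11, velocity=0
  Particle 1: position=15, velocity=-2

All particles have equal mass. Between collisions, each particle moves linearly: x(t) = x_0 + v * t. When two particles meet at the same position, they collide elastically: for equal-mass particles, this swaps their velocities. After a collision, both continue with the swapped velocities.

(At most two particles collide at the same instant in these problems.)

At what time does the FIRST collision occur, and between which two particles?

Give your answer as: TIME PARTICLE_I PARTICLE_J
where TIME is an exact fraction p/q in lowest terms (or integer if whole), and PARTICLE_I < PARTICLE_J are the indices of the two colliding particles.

Answer: 2 0 1

Derivation:
Pair (0,1): pos 11,15 vel 0,-2 -> gap=4, closing at 2/unit, collide at t=2
Earliest collision: t=2 between 0 and 1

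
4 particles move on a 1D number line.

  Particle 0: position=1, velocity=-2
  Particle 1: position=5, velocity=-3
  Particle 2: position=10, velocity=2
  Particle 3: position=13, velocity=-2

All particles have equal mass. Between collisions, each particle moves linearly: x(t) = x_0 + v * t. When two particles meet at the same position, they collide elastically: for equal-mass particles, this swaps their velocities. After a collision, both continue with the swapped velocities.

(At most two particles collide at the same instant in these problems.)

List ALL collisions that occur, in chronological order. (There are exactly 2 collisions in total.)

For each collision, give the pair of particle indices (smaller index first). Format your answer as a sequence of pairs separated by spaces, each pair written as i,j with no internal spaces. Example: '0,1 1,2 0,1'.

Collision at t=3/4: particles 2 and 3 swap velocities; positions: p0=-1/2 p1=11/4 p2=23/2 p3=23/2; velocities now: v0=-2 v1=-3 v2=-2 v3=2
Collision at t=4: particles 0 and 1 swap velocities; positions: p0=-7 p1=-7 p2=5 p3=18; velocities now: v0=-3 v1=-2 v2=-2 v3=2

Answer: 2,3 0,1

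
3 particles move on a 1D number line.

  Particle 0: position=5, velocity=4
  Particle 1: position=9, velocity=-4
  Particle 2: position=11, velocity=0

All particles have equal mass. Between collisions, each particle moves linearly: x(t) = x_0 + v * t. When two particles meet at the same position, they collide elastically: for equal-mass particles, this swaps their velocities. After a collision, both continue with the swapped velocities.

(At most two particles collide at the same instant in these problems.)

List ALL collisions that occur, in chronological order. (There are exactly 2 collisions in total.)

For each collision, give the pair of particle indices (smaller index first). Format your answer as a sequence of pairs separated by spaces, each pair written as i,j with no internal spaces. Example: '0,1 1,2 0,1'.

Answer: 0,1 1,2

Derivation:
Collision at t=1/2: particles 0 and 1 swap velocities; positions: p0=7 p1=7 p2=11; velocities now: v0=-4 v1=4 v2=0
Collision at t=3/2: particles 1 and 2 swap velocities; positions: p0=3 p1=11 p2=11; velocities now: v0=-4 v1=0 v2=4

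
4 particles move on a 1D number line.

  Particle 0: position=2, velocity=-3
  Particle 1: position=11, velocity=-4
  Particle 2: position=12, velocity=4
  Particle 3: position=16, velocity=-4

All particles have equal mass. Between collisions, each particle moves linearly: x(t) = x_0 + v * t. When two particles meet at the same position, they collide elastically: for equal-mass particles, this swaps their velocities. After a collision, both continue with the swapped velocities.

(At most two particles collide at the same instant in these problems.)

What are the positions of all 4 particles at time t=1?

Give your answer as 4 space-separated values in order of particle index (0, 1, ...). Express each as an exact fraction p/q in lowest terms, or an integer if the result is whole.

Answer: -1 7 12 16

Derivation:
Collision at t=1/2: particles 2 and 3 swap velocities; positions: p0=1/2 p1=9 p2=14 p3=14; velocities now: v0=-3 v1=-4 v2=-4 v3=4
Advance to t=1 (no further collisions before then); velocities: v0=-3 v1=-4 v2=-4 v3=4; positions = -1 7 12 16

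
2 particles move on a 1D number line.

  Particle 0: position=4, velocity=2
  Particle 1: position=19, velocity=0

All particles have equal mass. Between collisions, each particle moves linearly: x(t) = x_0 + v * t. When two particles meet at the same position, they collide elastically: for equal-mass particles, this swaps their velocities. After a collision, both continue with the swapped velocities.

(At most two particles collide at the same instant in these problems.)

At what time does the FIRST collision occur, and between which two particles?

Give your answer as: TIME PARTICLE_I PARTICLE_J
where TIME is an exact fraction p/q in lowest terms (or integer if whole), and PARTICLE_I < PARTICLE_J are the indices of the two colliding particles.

Answer: 15/2 0 1

Derivation:
Pair (0,1): pos 4,19 vel 2,0 -> gap=15, closing at 2/unit, collide at t=15/2
Earliest collision: t=15/2 between 0 and 1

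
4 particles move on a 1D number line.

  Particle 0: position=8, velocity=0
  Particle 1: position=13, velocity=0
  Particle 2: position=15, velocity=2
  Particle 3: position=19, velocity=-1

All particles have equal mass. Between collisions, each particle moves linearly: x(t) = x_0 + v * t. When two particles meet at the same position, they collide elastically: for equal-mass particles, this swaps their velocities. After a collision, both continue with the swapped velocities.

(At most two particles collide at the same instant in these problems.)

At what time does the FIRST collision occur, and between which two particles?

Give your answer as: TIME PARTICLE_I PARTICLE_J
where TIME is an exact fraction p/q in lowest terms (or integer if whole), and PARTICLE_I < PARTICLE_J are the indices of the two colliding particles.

Pair (0,1): pos 8,13 vel 0,0 -> not approaching (rel speed 0 <= 0)
Pair (1,2): pos 13,15 vel 0,2 -> not approaching (rel speed -2 <= 0)
Pair (2,3): pos 15,19 vel 2,-1 -> gap=4, closing at 3/unit, collide at t=4/3
Earliest collision: t=4/3 between 2 and 3

Answer: 4/3 2 3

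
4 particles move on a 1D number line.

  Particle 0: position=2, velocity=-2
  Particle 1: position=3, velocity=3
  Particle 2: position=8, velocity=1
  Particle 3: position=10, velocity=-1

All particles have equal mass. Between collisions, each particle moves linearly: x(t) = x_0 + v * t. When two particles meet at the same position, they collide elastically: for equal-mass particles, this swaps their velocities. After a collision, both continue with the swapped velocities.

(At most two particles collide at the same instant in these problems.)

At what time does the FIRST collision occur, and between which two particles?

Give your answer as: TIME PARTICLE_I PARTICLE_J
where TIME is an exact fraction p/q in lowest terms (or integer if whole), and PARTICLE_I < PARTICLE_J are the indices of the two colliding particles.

Pair (0,1): pos 2,3 vel -2,3 -> not approaching (rel speed -5 <= 0)
Pair (1,2): pos 3,8 vel 3,1 -> gap=5, closing at 2/unit, collide at t=5/2
Pair (2,3): pos 8,10 vel 1,-1 -> gap=2, closing at 2/unit, collide at t=1
Earliest collision: t=1 between 2 and 3

Answer: 1 2 3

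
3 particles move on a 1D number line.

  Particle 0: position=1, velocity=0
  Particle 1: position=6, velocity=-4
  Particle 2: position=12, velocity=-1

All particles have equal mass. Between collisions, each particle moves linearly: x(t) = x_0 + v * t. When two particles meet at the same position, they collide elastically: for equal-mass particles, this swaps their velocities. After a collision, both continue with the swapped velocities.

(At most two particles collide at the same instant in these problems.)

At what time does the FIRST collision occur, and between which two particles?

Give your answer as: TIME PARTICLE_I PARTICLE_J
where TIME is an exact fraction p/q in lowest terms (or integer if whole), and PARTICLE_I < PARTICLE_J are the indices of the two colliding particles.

Pair (0,1): pos 1,6 vel 0,-4 -> gap=5, closing at 4/unit, collide at t=5/4
Pair (1,2): pos 6,12 vel -4,-1 -> not approaching (rel speed -3 <= 0)
Earliest collision: t=5/4 between 0 and 1

Answer: 5/4 0 1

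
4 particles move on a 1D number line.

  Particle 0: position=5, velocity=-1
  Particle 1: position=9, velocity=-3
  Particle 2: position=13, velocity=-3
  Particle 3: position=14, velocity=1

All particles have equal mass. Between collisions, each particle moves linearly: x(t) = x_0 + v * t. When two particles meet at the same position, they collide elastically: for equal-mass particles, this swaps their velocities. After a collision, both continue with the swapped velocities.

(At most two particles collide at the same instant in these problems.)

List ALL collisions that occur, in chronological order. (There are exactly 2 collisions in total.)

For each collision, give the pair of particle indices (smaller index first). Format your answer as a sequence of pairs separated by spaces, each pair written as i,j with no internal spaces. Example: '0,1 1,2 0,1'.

Answer: 0,1 1,2

Derivation:
Collision at t=2: particles 0 and 1 swap velocities; positions: p0=3 p1=3 p2=7 p3=16; velocities now: v0=-3 v1=-1 v2=-3 v3=1
Collision at t=4: particles 1 and 2 swap velocities; positions: p0=-3 p1=1 p2=1 p3=18; velocities now: v0=-3 v1=-3 v2=-1 v3=1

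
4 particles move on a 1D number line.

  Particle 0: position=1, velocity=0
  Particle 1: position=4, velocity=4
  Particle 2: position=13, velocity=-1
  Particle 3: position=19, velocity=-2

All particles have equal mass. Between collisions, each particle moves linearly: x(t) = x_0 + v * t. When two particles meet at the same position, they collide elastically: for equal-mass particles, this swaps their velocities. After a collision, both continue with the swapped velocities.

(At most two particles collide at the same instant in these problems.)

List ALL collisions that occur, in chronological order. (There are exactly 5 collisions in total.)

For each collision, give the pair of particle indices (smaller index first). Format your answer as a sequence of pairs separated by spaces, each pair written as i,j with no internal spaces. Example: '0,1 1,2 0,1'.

Collision at t=9/5: particles 1 and 2 swap velocities; positions: p0=1 p1=56/5 p2=56/5 p3=77/5; velocities now: v0=0 v1=-1 v2=4 v3=-2
Collision at t=5/2: particles 2 and 3 swap velocities; positions: p0=1 p1=21/2 p2=14 p3=14; velocities now: v0=0 v1=-1 v2=-2 v3=4
Collision at t=6: particles 1 and 2 swap velocities; positions: p0=1 p1=7 p2=7 p3=28; velocities now: v0=0 v1=-2 v2=-1 v3=4
Collision at t=9: particles 0 and 1 swap velocities; positions: p0=1 p1=1 p2=4 p3=40; velocities now: v0=-2 v1=0 v2=-1 v3=4
Collision at t=12: particles 1 and 2 swap velocities; positions: p0=-5 p1=1 p2=1 p3=52; velocities now: v0=-2 v1=-1 v2=0 v3=4

Answer: 1,2 2,3 1,2 0,1 1,2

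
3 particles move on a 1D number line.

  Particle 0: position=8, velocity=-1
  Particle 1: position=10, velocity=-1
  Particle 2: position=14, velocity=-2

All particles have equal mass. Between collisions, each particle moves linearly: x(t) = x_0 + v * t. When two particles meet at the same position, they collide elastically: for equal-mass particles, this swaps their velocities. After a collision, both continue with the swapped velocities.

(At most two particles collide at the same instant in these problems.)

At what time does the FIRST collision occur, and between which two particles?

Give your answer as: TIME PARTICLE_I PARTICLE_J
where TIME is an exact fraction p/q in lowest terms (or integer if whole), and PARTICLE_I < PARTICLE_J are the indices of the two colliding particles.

Pair (0,1): pos 8,10 vel -1,-1 -> not approaching (rel speed 0 <= 0)
Pair (1,2): pos 10,14 vel -1,-2 -> gap=4, closing at 1/unit, collide at t=4
Earliest collision: t=4 between 1 and 2

Answer: 4 1 2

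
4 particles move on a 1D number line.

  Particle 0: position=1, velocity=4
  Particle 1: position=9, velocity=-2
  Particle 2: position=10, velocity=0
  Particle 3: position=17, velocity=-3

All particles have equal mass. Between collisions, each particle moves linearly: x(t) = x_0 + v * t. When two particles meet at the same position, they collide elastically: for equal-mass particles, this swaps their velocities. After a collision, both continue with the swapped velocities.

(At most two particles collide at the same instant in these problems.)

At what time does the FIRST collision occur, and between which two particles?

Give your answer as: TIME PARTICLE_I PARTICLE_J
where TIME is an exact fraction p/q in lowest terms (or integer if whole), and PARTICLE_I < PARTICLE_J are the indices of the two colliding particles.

Pair (0,1): pos 1,9 vel 4,-2 -> gap=8, closing at 6/unit, collide at t=4/3
Pair (1,2): pos 9,10 vel -2,0 -> not approaching (rel speed -2 <= 0)
Pair (2,3): pos 10,17 vel 0,-3 -> gap=7, closing at 3/unit, collide at t=7/3
Earliest collision: t=4/3 between 0 and 1

Answer: 4/3 0 1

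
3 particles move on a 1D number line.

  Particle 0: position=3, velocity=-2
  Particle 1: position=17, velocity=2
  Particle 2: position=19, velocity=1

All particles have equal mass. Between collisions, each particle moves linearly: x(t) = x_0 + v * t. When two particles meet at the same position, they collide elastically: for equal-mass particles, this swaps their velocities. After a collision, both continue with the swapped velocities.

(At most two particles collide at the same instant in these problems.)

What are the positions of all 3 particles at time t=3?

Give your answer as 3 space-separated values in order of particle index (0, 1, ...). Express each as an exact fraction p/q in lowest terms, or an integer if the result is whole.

Answer: -3 22 23

Derivation:
Collision at t=2: particles 1 and 2 swap velocities; positions: p0=-1 p1=21 p2=21; velocities now: v0=-2 v1=1 v2=2
Advance to t=3 (no further collisions before then); velocities: v0=-2 v1=1 v2=2; positions = -3 22 23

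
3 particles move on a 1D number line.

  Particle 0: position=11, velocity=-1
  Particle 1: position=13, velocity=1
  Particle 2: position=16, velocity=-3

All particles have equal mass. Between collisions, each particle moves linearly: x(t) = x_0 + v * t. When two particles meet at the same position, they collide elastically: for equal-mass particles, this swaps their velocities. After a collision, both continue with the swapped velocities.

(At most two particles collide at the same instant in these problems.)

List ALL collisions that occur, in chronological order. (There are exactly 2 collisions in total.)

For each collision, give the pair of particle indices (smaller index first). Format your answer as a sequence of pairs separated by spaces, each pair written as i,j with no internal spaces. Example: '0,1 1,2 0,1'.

Collision at t=3/4: particles 1 and 2 swap velocities; positions: p0=41/4 p1=55/4 p2=55/4; velocities now: v0=-1 v1=-3 v2=1
Collision at t=5/2: particles 0 and 1 swap velocities; positions: p0=17/2 p1=17/2 p2=31/2; velocities now: v0=-3 v1=-1 v2=1

Answer: 1,2 0,1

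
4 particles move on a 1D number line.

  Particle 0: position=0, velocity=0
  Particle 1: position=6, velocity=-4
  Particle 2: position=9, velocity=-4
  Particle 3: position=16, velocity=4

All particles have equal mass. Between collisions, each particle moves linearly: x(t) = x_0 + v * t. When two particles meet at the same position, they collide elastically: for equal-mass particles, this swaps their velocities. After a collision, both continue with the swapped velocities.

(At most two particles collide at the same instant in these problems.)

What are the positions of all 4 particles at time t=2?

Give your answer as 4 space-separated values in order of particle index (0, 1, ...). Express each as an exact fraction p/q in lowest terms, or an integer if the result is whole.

Answer: -2 0 1 24

Derivation:
Collision at t=3/2: particles 0 and 1 swap velocities; positions: p0=0 p1=0 p2=3 p3=22; velocities now: v0=-4 v1=0 v2=-4 v3=4
Advance to t=2 (no further collisions before then); velocities: v0=-4 v1=0 v2=-4 v3=4; positions = -2 0 1 24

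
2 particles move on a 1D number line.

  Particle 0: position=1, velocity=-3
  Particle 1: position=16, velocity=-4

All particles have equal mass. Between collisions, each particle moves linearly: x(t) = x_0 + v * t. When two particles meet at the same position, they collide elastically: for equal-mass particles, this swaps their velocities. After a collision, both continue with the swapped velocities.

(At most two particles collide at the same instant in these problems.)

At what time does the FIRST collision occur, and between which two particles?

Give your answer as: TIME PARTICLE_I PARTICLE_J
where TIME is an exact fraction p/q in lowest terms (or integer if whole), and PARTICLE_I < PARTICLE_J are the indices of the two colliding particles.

Answer: 15 0 1

Derivation:
Pair (0,1): pos 1,16 vel -3,-4 -> gap=15, closing at 1/unit, collide at t=15
Earliest collision: t=15 between 0 and 1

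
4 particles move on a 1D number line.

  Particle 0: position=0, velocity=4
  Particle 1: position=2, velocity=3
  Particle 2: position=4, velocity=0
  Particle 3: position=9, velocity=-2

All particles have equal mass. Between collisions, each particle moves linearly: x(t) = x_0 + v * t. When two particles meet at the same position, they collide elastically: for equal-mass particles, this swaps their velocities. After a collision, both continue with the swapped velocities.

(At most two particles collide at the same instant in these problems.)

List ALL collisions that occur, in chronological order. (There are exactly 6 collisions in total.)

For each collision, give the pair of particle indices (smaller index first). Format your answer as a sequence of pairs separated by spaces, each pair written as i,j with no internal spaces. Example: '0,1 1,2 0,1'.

Collision at t=2/3: particles 1 and 2 swap velocities; positions: p0=8/3 p1=4 p2=4 p3=23/3; velocities now: v0=4 v1=0 v2=3 v3=-2
Collision at t=1: particles 0 and 1 swap velocities; positions: p0=4 p1=4 p2=5 p3=7; velocities now: v0=0 v1=4 v2=3 v3=-2
Collision at t=7/5: particles 2 and 3 swap velocities; positions: p0=4 p1=28/5 p2=31/5 p3=31/5; velocities now: v0=0 v1=4 v2=-2 v3=3
Collision at t=3/2: particles 1 and 2 swap velocities; positions: p0=4 p1=6 p2=6 p3=13/2; velocities now: v0=0 v1=-2 v2=4 v3=3
Collision at t=2: particles 2 and 3 swap velocities; positions: p0=4 p1=5 p2=8 p3=8; velocities now: v0=0 v1=-2 v2=3 v3=4
Collision at t=5/2: particles 0 and 1 swap velocities; positions: p0=4 p1=4 p2=19/2 p3=10; velocities now: v0=-2 v1=0 v2=3 v3=4

Answer: 1,2 0,1 2,3 1,2 2,3 0,1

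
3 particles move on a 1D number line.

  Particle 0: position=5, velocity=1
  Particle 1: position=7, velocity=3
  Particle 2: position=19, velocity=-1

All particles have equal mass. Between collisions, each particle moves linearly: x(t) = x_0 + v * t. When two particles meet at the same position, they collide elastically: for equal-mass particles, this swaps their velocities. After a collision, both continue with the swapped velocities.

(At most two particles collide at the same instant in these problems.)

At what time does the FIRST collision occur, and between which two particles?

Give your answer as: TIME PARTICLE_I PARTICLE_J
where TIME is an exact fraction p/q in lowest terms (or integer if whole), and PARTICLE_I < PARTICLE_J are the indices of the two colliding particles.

Answer: 3 1 2

Derivation:
Pair (0,1): pos 5,7 vel 1,3 -> not approaching (rel speed -2 <= 0)
Pair (1,2): pos 7,19 vel 3,-1 -> gap=12, closing at 4/unit, collide at t=3
Earliest collision: t=3 between 1 and 2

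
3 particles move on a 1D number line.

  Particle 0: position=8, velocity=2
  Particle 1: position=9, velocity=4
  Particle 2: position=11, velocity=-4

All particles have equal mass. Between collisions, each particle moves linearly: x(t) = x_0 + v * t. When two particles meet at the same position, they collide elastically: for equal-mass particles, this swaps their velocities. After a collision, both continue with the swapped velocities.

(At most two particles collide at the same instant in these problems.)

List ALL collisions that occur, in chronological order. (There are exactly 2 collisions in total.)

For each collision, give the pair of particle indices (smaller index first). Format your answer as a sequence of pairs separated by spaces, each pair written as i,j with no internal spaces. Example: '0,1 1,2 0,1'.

Answer: 1,2 0,1

Derivation:
Collision at t=1/4: particles 1 and 2 swap velocities; positions: p0=17/2 p1=10 p2=10; velocities now: v0=2 v1=-4 v2=4
Collision at t=1/2: particles 0 and 1 swap velocities; positions: p0=9 p1=9 p2=11; velocities now: v0=-4 v1=2 v2=4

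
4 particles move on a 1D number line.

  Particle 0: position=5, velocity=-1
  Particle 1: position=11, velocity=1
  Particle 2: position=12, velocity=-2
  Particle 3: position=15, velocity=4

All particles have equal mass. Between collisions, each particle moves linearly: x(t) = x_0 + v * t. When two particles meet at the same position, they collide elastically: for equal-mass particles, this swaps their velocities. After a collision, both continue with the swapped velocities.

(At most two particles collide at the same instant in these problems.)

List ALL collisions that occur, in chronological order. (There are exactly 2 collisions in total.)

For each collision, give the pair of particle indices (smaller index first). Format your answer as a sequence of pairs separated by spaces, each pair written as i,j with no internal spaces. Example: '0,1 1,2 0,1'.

Answer: 1,2 0,1

Derivation:
Collision at t=1/3: particles 1 and 2 swap velocities; positions: p0=14/3 p1=34/3 p2=34/3 p3=49/3; velocities now: v0=-1 v1=-2 v2=1 v3=4
Collision at t=7: particles 0 and 1 swap velocities; positions: p0=-2 p1=-2 p2=18 p3=43; velocities now: v0=-2 v1=-1 v2=1 v3=4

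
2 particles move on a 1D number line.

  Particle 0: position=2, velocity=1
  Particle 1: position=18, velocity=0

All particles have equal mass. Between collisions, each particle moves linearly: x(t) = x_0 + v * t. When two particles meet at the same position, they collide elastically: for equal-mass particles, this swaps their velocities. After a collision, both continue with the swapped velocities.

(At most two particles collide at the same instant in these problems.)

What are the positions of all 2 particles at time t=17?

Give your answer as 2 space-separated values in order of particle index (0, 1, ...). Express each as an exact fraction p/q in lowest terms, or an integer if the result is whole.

Collision at t=16: particles 0 and 1 swap velocities; positions: p0=18 p1=18; velocities now: v0=0 v1=1
Advance to t=17 (no further collisions before then); velocities: v0=0 v1=1; positions = 18 19

Answer: 18 19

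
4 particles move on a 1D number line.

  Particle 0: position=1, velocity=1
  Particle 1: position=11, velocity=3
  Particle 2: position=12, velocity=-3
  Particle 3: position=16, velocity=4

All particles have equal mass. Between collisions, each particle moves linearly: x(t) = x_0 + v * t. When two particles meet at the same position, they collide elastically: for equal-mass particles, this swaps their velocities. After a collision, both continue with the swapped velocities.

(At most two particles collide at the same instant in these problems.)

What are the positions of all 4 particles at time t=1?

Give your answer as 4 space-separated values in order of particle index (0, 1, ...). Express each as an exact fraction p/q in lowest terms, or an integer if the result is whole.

Answer: 2 9 14 20

Derivation:
Collision at t=1/6: particles 1 and 2 swap velocities; positions: p0=7/6 p1=23/2 p2=23/2 p3=50/3; velocities now: v0=1 v1=-3 v2=3 v3=4
Advance to t=1 (no further collisions before then); velocities: v0=1 v1=-3 v2=3 v3=4; positions = 2 9 14 20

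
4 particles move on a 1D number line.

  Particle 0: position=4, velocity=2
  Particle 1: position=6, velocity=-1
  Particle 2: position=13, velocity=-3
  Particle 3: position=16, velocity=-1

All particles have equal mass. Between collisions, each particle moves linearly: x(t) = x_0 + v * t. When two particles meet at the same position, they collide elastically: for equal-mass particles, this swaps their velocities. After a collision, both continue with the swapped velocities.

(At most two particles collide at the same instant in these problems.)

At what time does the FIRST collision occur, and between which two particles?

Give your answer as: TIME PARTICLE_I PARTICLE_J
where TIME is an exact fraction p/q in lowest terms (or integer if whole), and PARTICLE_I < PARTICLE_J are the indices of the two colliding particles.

Pair (0,1): pos 4,6 vel 2,-1 -> gap=2, closing at 3/unit, collide at t=2/3
Pair (1,2): pos 6,13 vel -1,-3 -> gap=7, closing at 2/unit, collide at t=7/2
Pair (2,3): pos 13,16 vel -3,-1 -> not approaching (rel speed -2 <= 0)
Earliest collision: t=2/3 between 0 and 1

Answer: 2/3 0 1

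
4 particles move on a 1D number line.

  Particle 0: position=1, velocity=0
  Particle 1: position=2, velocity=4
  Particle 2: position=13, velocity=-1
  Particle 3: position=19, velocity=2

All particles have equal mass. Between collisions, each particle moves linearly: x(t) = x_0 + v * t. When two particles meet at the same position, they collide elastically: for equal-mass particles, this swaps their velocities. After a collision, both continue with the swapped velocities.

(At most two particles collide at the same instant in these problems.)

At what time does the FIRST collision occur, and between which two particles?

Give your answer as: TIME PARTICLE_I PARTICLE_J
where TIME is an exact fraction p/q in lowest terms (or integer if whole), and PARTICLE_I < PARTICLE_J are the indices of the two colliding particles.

Answer: 11/5 1 2

Derivation:
Pair (0,1): pos 1,2 vel 0,4 -> not approaching (rel speed -4 <= 0)
Pair (1,2): pos 2,13 vel 4,-1 -> gap=11, closing at 5/unit, collide at t=11/5
Pair (2,3): pos 13,19 vel -1,2 -> not approaching (rel speed -3 <= 0)
Earliest collision: t=11/5 between 1 and 2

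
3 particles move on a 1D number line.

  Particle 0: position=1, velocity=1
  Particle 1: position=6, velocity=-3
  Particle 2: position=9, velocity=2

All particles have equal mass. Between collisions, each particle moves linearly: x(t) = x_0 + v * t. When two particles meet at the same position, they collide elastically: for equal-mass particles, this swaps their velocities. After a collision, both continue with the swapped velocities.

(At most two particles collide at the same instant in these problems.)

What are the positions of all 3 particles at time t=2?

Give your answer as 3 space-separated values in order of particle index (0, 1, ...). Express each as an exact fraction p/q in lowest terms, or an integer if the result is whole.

Answer: 0 3 13

Derivation:
Collision at t=5/4: particles 0 and 1 swap velocities; positions: p0=9/4 p1=9/4 p2=23/2; velocities now: v0=-3 v1=1 v2=2
Advance to t=2 (no further collisions before then); velocities: v0=-3 v1=1 v2=2; positions = 0 3 13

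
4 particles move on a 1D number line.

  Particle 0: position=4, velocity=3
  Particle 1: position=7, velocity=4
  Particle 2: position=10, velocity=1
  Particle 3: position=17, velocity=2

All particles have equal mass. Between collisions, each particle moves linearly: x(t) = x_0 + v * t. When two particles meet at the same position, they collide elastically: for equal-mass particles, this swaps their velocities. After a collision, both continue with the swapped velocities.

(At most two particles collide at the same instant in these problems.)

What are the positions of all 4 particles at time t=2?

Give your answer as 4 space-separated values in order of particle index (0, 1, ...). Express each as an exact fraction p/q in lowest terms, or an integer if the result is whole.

Answer: 10 12 15 21

Derivation:
Collision at t=1: particles 1 and 2 swap velocities; positions: p0=7 p1=11 p2=11 p3=19; velocities now: v0=3 v1=1 v2=4 v3=2
Advance to t=2 (no further collisions before then); velocities: v0=3 v1=1 v2=4 v3=2; positions = 10 12 15 21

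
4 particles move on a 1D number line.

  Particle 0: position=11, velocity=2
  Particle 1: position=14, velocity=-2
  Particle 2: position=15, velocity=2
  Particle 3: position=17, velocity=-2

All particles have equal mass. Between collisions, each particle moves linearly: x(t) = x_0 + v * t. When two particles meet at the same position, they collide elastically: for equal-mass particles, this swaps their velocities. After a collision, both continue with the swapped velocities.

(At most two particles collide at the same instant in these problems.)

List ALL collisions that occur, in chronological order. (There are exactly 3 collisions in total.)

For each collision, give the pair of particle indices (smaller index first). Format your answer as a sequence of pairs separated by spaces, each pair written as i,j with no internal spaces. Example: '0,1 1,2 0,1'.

Collision at t=1/2: particles 2 and 3 swap velocities; positions: p0=12 p1=13 p2=16 p3=16; velocities now: v0=2 v1=-2 v2=-2 v3=2
Collision at t=3/4: particles 0 and 1 swap velocities; positions: p0=25/2 p1=25/2 p2=31/2 p3=33/2; velocities now: v0=-2 v1=2 v2=-2 v3=2
Collision at t=3/2: particles 1 and 2 swap velocities; positions: p0=11 p1=14 p2=14 p3=18; velocities now: v0=-2 v1=-2 v2=2 v3=2

Answer: 2,3 0,1 1,2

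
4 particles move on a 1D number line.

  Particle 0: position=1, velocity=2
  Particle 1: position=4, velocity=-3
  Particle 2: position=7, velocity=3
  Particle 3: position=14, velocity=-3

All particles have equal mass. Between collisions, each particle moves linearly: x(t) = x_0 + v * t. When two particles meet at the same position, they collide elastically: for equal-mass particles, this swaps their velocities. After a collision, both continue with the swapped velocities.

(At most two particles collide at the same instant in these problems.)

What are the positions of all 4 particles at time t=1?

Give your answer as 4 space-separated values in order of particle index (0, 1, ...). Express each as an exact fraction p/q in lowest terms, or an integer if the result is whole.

Collision at t=3/5: particles 0 and 1 swap velocities; positions: p0=11/5 p1=11/5 p2=44/5 p3=61/5; velocities now: v0=-3 v1=2 v2=3 v3=-3
Advance to t=1 (no further collisions before then); velocities: v0=-3 v1=2 v2=3 v3=-3; positions = 1 3 10 11

Answer: 1 3 10 11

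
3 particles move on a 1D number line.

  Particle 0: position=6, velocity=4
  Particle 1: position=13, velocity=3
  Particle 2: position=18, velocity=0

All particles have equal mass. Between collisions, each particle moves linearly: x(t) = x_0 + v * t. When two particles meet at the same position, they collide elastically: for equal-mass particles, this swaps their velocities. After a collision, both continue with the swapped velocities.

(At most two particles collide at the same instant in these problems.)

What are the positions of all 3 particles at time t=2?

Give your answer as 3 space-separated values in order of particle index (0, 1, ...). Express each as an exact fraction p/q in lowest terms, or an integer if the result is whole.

Answer: 14 18 19

Derivation:
Collision at t=5/3: particles 1 and 2 swap velocities; positions: p0=38/3 p1=18 p2=18; velocities now: v0=4 v1=0 v2=3
Advance to t=2 (no further collisions before then); velocities: v0=4 v1=0 v2=3; positions = 14 18 19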